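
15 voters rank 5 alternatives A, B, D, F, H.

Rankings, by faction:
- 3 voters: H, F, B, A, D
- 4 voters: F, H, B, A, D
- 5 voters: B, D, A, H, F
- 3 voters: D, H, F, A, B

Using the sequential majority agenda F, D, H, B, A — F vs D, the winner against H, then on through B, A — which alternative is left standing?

Round 1: F vs D — 7–8, D advances.
Round 2: D vs H — 8–7, D advances.
Round 3: D vs B — 3–12, B advances.
Round 4: B vs A — 12–3, B advances.
B survives the agenda.

B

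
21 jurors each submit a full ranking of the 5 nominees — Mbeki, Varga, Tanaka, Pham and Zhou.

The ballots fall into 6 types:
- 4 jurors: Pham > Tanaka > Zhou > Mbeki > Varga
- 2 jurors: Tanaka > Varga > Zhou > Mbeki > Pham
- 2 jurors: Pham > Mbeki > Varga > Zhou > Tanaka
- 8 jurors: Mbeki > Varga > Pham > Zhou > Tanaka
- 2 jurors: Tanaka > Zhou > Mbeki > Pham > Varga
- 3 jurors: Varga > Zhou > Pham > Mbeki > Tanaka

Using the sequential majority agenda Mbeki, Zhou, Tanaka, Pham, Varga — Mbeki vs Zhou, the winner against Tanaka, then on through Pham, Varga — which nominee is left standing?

Varga

Round 1: Mbeki vs Zhou — 10–11, Zhou advances.
Round 2: Zhou vs Tanaka — 13–8, Zhou advances.
Round 3: Zhou vs Pham — 7–14, Pham advances.
Round 4: Pham vs Varga — 8–13, Varga advances.
Varga survives the agenda.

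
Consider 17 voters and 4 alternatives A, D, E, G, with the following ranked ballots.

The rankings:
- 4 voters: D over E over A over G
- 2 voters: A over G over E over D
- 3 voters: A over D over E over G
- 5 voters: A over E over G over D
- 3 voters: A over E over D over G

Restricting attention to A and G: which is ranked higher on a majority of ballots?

A

Ballots ranking A above G: 4 + 2 + 3 + 5 + 3 = 17.
Ballots ranking G above A: 17 − 17 = 0.
A wins the head-to-head 17–0.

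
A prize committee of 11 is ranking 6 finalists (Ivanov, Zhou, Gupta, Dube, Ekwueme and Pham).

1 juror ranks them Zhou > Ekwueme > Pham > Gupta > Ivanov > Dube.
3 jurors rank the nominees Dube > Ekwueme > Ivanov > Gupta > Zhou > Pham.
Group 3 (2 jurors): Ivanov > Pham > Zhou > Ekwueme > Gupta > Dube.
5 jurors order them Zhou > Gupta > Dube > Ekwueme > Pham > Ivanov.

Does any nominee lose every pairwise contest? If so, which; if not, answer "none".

Head-to-head results (11 jurors):
Ivanov vs Zhou: Zhou, 6–5.
Ivanov vs Gupta: Ivanov is ranked higher on 3+2 = 5 ballots, Gupta on 6. Gupta wins 6–5.
Ivanov vs Dube: Ivanov preferred on 1+2 = 3 ballots; Dube wins 8–3.
Ivanov vs Ekwueme: 2 to 9, Ekwueme.
Ivanov vs Pham: Pham, 6–5.
Zhou vs Gupta: Zhou preferred on 1+2+5 = 8 ballots; Zhou wins 8–3.
Zhou vs Dube: Zhou preferred on 1+2+5 = 8 ballots; Zhou wins 8–3.
Zhou vs Ekwueme: 8 to 3, Zhou.
Zhou vs Pham: Zhou preferred on 1+3+5 = 9 ballots; Zhou wins 9–2.
Gupta vs Dube: Gupta, 8–3.
Gupta–Ekwueme: Ekwueme 6–5.
Gupta vs Pham: Gupta wins 8–3.
Dube vs Ekwueme: 8 to 3, Dube.
Dube vs Pham: 8 to 3, Dube.
Ekwueme vs Pham: Ekwueme is ranked higher on 1+3+5 = 9 ballots, Pham on 2. Ekwueme wins 9–2.
Ivanov is beaten in every head-to-head and is the Condorcet loser.

Ivanov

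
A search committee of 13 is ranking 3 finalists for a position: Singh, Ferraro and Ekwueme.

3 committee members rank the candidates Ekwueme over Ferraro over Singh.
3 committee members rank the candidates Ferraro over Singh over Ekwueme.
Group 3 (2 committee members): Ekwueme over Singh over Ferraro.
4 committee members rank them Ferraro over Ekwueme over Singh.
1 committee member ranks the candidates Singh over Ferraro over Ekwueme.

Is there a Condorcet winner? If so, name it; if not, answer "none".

Pairwise majorities:
Singh vs Ferraro: Ferraro wins 10–3.
Singh vs Ekwueme: Ekwueme, 9–4.
Ferraro vs Ekwueme: Ferraro, 8–5.
Ferraro defeats every rival head-to-head and is the Condorcet winner.

Ferraro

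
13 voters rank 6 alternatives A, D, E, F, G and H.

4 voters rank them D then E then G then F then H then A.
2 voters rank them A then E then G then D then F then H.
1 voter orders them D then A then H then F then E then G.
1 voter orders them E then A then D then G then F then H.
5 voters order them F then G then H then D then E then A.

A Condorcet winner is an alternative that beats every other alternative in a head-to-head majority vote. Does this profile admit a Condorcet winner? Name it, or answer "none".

none

Pairwise majorities:
A–D: D 10–3.
A vs E: E wins 10–3.
A–F: F 9–4.
A vs G: G wins 9–4.
A–H: H 9–4.
D vs E: D, 10–3.
D vs F: D wins 8–5.
D vs G: G wins 7–6.
D–H: D 8–5.
E vs F: E wins 7–6.
E vs G: E wins 8–5.
E–H: E 7–6.
F vs G: G, 7–6.
F vs H: F, 12–1.
G vs H: G wins 12–1.
Every alternative loses at least once (A loses to D; D loses to G; E loses to D; F loses to D; G loses to E; H loses to D). The majority relation contains the cycle D beats E beats G beats D, so there is no Condorcet winner.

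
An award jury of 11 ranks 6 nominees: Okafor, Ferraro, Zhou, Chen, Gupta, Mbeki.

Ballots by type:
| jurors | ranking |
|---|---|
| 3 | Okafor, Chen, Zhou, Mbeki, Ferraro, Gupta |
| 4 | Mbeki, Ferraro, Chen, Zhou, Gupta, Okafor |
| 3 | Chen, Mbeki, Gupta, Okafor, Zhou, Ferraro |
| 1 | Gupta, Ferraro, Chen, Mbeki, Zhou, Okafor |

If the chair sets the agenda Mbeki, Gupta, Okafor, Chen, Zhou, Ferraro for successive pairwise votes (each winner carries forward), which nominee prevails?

Round 1: Mbeki vs Gupta — 10–1, Mbeki advances.
Round 2: Mbeki vs Okafor — 8–3, Mbeki advances.
Round 3: Mbeki vs Chen — 4–7, Chen advances.
Round 4: Chen vs Zhou — 11–0, Chen advances.
Round 5: Chen vs Ferraro — 6–5, Chen advances.
The agenda winner is Chen.

Chen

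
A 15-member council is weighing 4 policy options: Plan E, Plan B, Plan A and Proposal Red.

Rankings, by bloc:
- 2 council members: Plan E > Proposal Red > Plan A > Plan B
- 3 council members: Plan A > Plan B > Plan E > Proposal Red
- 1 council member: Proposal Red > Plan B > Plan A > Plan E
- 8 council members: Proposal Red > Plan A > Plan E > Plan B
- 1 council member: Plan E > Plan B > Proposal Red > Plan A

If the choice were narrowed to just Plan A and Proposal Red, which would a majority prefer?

Proposal Red

Ballots ranking Plan A above Proposal Red: 3.
Ballots ranking Proposal Red above Plan A: 15 − 3 = 12.
Proposal Red wins the head-to-head 12–3.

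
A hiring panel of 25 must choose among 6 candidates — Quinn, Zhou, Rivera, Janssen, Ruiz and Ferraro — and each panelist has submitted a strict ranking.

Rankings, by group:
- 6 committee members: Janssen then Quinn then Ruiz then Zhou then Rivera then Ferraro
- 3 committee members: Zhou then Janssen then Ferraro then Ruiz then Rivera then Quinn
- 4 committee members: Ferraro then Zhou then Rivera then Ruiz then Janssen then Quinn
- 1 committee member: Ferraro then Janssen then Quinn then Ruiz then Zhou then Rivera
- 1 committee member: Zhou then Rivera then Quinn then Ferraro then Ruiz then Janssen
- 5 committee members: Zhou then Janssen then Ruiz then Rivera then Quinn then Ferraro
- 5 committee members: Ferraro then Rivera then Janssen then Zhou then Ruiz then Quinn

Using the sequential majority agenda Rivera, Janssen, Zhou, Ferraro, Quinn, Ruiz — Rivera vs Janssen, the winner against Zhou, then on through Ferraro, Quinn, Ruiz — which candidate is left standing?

Zhou

Round 1: Rivera vs Janssen — 10–15, Janssen advances.
Round 2: Janssen vs Zhou — 12–13, Zhou advances.
Round 3: Zhou vs Ferraro — 15–10, Zhou advances.
Round 4: Zhou vs Quinn — 18–7, Zhou advances.
Round 5: Zhou vs Ruiz — 18–7, Zhou advances.
Zhou survives the agenda.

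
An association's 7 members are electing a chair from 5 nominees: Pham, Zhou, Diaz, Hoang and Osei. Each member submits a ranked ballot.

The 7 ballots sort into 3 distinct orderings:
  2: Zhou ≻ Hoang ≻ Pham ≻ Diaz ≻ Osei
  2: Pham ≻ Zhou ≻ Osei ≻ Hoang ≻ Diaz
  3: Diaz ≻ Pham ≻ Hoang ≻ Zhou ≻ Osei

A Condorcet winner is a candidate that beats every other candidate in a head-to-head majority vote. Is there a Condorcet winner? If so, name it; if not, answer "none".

Pairwise majorities:
Pham vs Zhou: Pham wins 5–2.
Pham vs Diaz: Pham wins 4–3.
Pham vs Hoang: Pham, 5–2.
Pham vs Osei: Pham wins 7–0.
Zhou vs Diaz: Zhou, 4–3.
Zhou vs Hoang: Zhou wins 4–3.
Zhou vs Osei: Zhou, 7–0.
Diaz–Hoang: Hoang 4–3.
Diaz vs Osei: Diaz, 5–2.
Hoang vs Osei: Hoang, 5–2.
Pham defeats every rival head-to-head and is the Condorcet winner.

Pham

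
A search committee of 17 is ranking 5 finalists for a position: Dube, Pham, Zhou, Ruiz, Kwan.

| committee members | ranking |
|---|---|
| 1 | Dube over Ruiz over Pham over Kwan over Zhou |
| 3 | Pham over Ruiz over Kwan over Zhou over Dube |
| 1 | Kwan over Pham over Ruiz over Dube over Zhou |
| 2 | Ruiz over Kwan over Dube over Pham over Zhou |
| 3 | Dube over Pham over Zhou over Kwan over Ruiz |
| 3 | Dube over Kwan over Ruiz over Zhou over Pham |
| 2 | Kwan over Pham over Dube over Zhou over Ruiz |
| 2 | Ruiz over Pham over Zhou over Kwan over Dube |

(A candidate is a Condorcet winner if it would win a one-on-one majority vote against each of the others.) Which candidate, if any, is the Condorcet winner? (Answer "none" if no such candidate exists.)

none

Pairwise majorities:
Dube vs Pham: Dube wins 9–8.
Dube–Zhou: Dube 12–5.
Dube vs Ruiz: Dube wins 9–8.
Dube vs Kwan: Kwan wins 10–7.
Pham vs Zhou: Pham, 14–3.
Pham vs Ruiz: Pham wins 9–8.
Pham vs Kwan: Pham wins 9–8.
Zhou–Ruiz: Ruiz 12–5.
Zhou–Kwan: Kwan 12–5.
Ruiz–Kwan: Kwan 9–8.
No candidate is unbeaten: Dube loses to Kwan; Pham loses to Dube; Zhou loses to Dube; Ruiz loses to Dube; Kwan loses to Pham. In particular Dube → Pham → Kwan → Dube is a majority cycle — no Condorcet winner exists.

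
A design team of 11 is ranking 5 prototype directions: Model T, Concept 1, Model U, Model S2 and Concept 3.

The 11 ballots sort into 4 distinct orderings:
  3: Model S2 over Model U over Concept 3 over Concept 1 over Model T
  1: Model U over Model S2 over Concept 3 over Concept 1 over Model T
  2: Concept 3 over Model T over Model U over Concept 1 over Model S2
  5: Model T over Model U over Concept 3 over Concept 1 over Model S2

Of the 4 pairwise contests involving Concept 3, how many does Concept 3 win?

Concept 3 against each rival (11 engineers):
Concept 3 vs Model T: Concept 3 wins 6–5.
Concept 3 vs Concept 1: 3+1+2+5 = 11 for Concept 3, 0 for Concept 1 — Concept 3 by 11–0.
Concept 3 vs Model U: Concept 3 preferred on 2 ballots; Model U wins 9–2.
Concept 3 vs Model S2: Concept 3, 7–4.
Concept 3 beats Model T, Concept 1, Model S2; loses to Model U — 3 pairwise wins.

3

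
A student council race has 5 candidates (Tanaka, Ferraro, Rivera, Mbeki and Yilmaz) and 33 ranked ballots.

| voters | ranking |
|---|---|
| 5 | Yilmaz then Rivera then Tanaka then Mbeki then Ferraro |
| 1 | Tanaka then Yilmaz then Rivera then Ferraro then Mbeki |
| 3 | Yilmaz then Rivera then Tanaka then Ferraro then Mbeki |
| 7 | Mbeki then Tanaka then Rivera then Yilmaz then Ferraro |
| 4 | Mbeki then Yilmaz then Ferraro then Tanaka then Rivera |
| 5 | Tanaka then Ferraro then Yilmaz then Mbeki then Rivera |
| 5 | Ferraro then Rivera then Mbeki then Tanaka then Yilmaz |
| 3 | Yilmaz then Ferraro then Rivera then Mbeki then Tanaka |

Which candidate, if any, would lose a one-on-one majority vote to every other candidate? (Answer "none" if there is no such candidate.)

none

Pairwise majorities:
Tanaka vs Ferraro: Tanaka, 21–12.
Tanaka–Rivera: Tanaka 17–16.
Tanaka vs Mbeki: Tanaka is ranked higher on 5+1+3+5 = 14 ballots, Mbeki on 19. Mbeki wins 19–14.
Tanaka vs Yilmaz: 18 to 15, Tanaka.
Ferraro vs Rivera: Ferraro wins 17–16.
Ferraro vs Mbeki: Ferraro preferred on 1+3+5+5+3 = 17 ballots; Ferraro wins 17–16.
Ferraro vs Yilmaz: Ferraro preferred on 5+5 = 10 ballots; Yilmaz wins 23–10.
Rivera vs Mbeki: Rivera wins 17–16.
Rivera vs Yilmaz: 12 to 21, Yilmaz.
Mbeki vs Yilmaz: Yilmaz, 17–16.
Each candidate has at least one pairwise win (Tanaka beats Ferraro; Ferraro beats Rivera; Rivera beats Mbeki; Mbeki beats Tanaka; Yilmaz beats Ferraro) — no Condorcet loser.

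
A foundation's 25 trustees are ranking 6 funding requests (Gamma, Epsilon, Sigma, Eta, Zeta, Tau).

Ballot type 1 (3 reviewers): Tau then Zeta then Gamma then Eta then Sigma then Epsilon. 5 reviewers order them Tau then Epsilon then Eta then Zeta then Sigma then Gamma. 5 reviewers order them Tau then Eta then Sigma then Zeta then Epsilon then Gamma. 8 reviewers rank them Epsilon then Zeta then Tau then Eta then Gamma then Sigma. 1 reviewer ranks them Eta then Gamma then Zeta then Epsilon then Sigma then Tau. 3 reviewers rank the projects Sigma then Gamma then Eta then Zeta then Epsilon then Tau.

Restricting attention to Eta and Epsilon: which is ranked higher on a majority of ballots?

Ballots ranking Eta above Epsilon: 3 + 5 + 1 + 3 = 12.
Ballots ranking Epsilon above Eta: 25 − 12 = 13.
Epsilon wins the head-to-head 13–12.

Epsilon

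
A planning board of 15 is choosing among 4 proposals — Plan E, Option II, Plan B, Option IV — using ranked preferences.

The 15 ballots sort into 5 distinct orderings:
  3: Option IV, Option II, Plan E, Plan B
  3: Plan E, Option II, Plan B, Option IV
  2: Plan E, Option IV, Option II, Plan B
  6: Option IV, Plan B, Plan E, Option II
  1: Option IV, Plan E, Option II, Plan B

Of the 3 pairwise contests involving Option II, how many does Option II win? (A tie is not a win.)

Option II against each rival (15 council members):
Option II vs Plan E: Option II preferred on 3 ballots; Plan E wins 12–3.
Option II–Plan B: Option II 9–6.
Option II vs Option IV: Option II is ranked higher on 3 ballots, Option IV on 12. Option IV wins 12–3.
Option II beats Plan B; loses to Plan E, Option IV — 1 pairwise win.

1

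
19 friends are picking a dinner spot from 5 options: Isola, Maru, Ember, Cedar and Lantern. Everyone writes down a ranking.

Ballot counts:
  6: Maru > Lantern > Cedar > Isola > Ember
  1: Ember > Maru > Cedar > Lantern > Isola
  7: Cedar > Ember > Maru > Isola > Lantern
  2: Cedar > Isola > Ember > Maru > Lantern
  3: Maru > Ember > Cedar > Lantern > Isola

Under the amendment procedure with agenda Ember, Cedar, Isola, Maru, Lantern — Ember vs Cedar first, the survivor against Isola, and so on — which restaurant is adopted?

Maru

Round 1: Ember vs Cedar — 4–15, Cedar advances.
Round 2: Cedar vs Isola — 19–0, Cedar advances.
Round 3: Cedar vs Maru — 9–10, Maru advances.
Round 4: Maru vs Lantern — 19–0, Maru advances.
The agenda winner is Maru.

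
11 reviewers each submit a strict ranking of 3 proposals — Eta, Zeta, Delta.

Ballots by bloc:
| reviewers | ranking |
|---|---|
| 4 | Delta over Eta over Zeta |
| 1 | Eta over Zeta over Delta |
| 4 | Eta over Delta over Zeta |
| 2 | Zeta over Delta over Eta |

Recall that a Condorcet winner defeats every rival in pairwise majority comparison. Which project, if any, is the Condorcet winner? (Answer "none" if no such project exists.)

Head-to-head results (11 reviewers):
Eta vs Zeta: 4+1+4 = 9 for Eta, 2 for Zeta — Eta by 9–2.
Eta vs Delta: Eta preferred on 1+4 = 5 ballots; Delta wins 6–5.
Zeta vs Delta: Zeta is ranked higher on 1+2 = 3 ballots, Delta on 8. Delta wins 8–3.
Only Delta has no losses; Delta is the Condorcet winner.

Delta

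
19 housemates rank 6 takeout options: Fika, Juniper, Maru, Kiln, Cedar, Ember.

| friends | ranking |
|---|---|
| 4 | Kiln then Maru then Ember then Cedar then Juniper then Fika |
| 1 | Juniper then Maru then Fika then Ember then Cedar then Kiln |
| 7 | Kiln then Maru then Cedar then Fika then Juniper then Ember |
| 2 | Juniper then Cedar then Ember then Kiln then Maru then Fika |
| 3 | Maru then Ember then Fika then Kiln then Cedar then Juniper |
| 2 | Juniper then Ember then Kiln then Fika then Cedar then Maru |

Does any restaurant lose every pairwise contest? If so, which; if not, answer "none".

none

Pairwise majorities:
Fika vs Juniper: Fika preferred on 7+3 = 10 ballots; Fika wins 10–9.
Fika vs Maru: Maru, 17–2.
Fika vs Kiln: Fika is ranked higher on 1+3 = 4 ballots, Kiln on 15. Kiln wins 15–4.
Fika vs Cedar: Fika is ranked higher on 1+3+2 = 6 ballots, Cedar on 13. Cedar wins 13–6.
Fika vs Ember: Ember, 11–8.
Juniper vs Maru: Juniper preferred on 1+2+2 = 5 ballots; Maru wins 14–5.
Juniper vs Kiln: Kiln, 14–5.
Juniper vs Cedar: Cedar, 14–5.
Juniper vs Ember: 1+7+2+2 = 12 for Juniper, 7 for Ember — Juniper by 12–7.
Maru vs Kiln: Kiln, 15–4.
Maru vs Cedar: Maru wins 15–4.
Maru vs Ember: Maru is ranked higher on 4+1+7+3 = 15 ballots, Ember on 4. Maru wins 15–4.
Kiln–Cedar: Kiln 16–3.
Kiln vs Ember: Kiln is ranked higher on 4+7 = 11 ballots, Ember on 8. Kiln wins 11–8.
Cedar–Ember: Ember 10–9.
Each restaurant has at least one pairwise win (Fika beats Juniper; Juniper beats Ember; Maru beats Fika; Kiln beats Fika; Cedar beats Fika; Ember beats Fika) — no Condorcet loser.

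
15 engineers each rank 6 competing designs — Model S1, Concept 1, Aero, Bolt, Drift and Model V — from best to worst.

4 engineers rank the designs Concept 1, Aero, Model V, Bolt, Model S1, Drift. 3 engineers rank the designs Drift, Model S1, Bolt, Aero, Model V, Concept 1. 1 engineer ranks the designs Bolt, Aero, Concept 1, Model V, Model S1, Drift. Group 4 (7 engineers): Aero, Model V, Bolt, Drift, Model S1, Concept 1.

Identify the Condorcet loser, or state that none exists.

Pairwise majorities:
Model S1 vs Concept 1: 3+7 = 10 for Model S1, 5 for Concept 1 — Model S1 by 10–5.
Model S1–Aero: Aero 12–3.
Model S1 vs Bolt: Bolt wins 12–3.
Model S1 vs Drift: Drift, 10–5.
Model S1–Model V: Model V 12–3.
Concept 1 vs Aero: Concept 1 preferred on 4 ballots; Aero wins 11–4.
Concept 1 vs Bolt: Bolt wins 11–4.
Concept 1 vs Drift: Concept 1 is ranked higher on 4+1 = 5 ballots, Drift on 10. Drift wins 10–5.
Concept 1 vs Model V: 5 to 10, Model V.
Aero vs Bolt: Aero, 11–4.
Aero vs Drift: 4+1+7 = 12 for Aero, 3 for Drift — Aero by 12–3.
Aero vs Model V: Aero is ranked higher on 4+3+1+7 = 15 ballots, Model V on 0. Aero wins 15–0.
Bolt vs Drift: Bolt wins 12–3.
Bolt vs Model V: Model V wins 11–4.
Drift vs Model V: Model V wins 12–3.
Only Concept 1 has no wins; Concept 1 is the Condorcet loser.

Concept 1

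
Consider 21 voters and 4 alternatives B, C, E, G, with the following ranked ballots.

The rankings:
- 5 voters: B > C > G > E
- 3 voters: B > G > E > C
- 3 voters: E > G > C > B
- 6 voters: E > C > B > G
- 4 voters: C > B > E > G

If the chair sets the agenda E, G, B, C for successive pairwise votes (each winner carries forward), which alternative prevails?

C

Round 1: E vs G — 13–8, E advances.
Round 2: E vs B — 9–12, B advances.
Round 3: B vs C — 8–13, C advances.
The agenda winner is C.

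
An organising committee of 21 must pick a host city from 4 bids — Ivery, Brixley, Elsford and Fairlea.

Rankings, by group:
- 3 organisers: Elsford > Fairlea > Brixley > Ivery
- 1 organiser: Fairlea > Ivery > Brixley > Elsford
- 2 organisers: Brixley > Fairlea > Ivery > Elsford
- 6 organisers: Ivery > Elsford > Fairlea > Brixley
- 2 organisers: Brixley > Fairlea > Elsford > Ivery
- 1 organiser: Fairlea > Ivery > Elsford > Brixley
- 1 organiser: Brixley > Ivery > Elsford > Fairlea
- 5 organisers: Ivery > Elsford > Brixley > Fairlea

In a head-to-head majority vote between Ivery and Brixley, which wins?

Ballots ranking Ivery above Brixley: 1 + 6 + 1 + 5 = 13.
Ballots ranking Brixley above Ivery: 21 − 13 = 8.
Ivery wins the head-to-head 13–8.

Ivery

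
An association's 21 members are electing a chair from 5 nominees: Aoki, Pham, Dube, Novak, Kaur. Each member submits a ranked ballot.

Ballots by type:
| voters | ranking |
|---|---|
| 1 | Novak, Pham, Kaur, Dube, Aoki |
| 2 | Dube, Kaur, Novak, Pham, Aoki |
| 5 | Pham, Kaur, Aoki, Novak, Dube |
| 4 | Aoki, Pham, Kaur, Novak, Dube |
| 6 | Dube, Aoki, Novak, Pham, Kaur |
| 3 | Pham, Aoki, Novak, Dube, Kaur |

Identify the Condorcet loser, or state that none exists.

Head-to-head results (21 voters):
Aoki vs Pham: Pham, 11–10.
Aoki–Dube: Aoki 12–9.
Aoki vs Novak: 18 to 3, Aoki.
Aoki vs Kaur: 4+6+3 = 13 for Aoki, 8 for Kaur — Aoki by 13–8.
Pham vs Dube: 1+5+4+3 = 13 for Pham, 8 for Dube — Pham by 13–8.
Pham vs Novak: Pham wins 12–9.
Pham vs Kaur: Pham wins 19–2.
Dube vs Novak: Dube preferred on 2+6 = 8 ballots; Novak wins 13–8.
Dube vs Kaur: Dube wins 11–10.
Novak vs Kaur: Kaur, 11–10.
No candidate is winless: Aoki beats Dube; Pham beats Aoki; Dube beats Kaur; Novak beats Dube; Kaur beats Novak. There is no Condorcet loser.

none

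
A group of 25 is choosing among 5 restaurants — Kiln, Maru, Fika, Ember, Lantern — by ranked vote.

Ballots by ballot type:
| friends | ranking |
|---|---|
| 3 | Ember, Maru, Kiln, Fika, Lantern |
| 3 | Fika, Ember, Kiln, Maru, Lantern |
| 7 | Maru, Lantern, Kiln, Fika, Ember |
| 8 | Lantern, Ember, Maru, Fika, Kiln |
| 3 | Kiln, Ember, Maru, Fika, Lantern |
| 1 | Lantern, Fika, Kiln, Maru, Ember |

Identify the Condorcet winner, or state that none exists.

none

Pairwise majorities:
Kiln vs Maru: 3+3+1 = 7 for Kiln, 18 for Maru — Maru by 18–7.
Kiln vs Fika: Kiln is ranked higher on 3+7+3 = 13 ballots, Fika on 12. Kiln wins 13–12.
Kiln vs Ember: Kiln preferred on 7+3+1 = 11 ballots; Ember wins 14–11.
Kiln vs Lantern: 3+3+3 = 9 for Kiln, 16 for Lantern — Lantern by 16–9.
Maru vs Fika: Maru preferred on 3+7+8+3 = 21 ballots; Maru wins 21–4.
Maru vs Ember: 7+1 = 8 for Maru, 17 for Ember — Ember by 17–8.
Maru vs Lantern: 3+3+7+3 = 16 for Maru, 9 for Lantern — Maru by 16–9.
Fika vs Ember: Fika preferred on 3+7+1 = 11 ballots; Ember wins 14–11.
Fika vs Lantern: Fika is ranked higher on 3+3+3 = 9 ballots, Lantern on 16. Lantern wins 16–9.
Ember vs Lantern: 3+3+3 = 9 for Ember, 16 for Lantern — Lantern by 16–9.
Every restaurant loses at least once (Kiln loses to Maru; Maru loses to Ember; Fika loses to Kiln; Ember loses to Lantern; Lantern loses to Maru). The majority relation contains the cycle Maru > Lantern > Ember > Maru, so there is no Condorcet winner.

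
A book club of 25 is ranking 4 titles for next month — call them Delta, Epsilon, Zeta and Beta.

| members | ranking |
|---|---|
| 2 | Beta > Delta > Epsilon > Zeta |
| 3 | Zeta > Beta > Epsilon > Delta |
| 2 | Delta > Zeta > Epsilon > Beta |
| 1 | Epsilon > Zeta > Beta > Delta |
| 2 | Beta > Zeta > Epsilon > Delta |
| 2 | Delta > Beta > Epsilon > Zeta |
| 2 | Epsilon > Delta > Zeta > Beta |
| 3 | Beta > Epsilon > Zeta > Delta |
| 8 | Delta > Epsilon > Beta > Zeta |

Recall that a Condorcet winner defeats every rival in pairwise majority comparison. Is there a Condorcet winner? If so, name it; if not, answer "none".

Delta

Check each pair by majority over 25 ballots:
Delta–Epsilon: Delta 14–11.
Delta vs Zeta: Delta wins 16–9.
Delta vs Beta: Delta wins 14–11.
Epsilon vs Zeta: Epsilon, 18–7.
Epsilon vs Beta: Epsilon wins 13–12.
Zeta–Beta: Beta 17–8.
Delta beats each of Epsilon, Zeta, Beta — Delta is the Condorcet winner.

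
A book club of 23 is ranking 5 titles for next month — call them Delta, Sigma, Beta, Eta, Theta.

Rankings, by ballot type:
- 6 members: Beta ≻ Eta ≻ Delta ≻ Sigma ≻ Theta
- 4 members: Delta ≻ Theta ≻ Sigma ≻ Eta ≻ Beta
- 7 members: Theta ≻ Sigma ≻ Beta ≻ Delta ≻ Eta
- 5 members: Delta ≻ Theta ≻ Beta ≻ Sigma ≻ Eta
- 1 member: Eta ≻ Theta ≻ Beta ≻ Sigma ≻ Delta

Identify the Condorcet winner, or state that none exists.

none

Pairwise majorities:
Delta–Sigma: Delta 15–8.
Delta vs Beta: Beta wins 14–9.
Delta–Eta: Delta 16–7.
Delta vs Theta: Delta wins 15–8.
Sigma vs Beta: Beta wins 12–11.
Sigma–Eta: Sigma 16–7.
Sigma vs Theta: Theta wins 17–6.
Beta–Eta: Beta 18–5.
Beta vs Theta: Theta wins 17–6.
Eta vs Theta: Theta, 16–7.
Every book loses at least once (Delta loses to Beta; Sigma loses to Delta; Beta loses to Theta; Eta loses to Delta; Theta loses to Delta). The majority relation contains the cycle Delta > Theta > Beta > Delta, so there is no Condorcet winner.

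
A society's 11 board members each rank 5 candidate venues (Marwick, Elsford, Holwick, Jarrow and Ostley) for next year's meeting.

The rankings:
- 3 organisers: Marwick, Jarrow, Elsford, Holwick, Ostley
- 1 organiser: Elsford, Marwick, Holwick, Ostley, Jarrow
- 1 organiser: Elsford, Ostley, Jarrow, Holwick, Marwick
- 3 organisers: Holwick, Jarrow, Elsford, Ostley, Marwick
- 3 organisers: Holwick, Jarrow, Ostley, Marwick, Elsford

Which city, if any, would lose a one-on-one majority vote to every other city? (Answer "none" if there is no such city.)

Head-to-head results (11 organisers):
Marwick vs Elsford: Marwick wins 6–5.
Marwick–Holwick: Holwick 7–4.
Marwick vs Jarrow: Marwick preferred on 3+1 = 4 ballots; Jarrow wins 7–4.
Marwick vs Ostley: Marwick preferred on 3+1 = 4 ballots; Ostley wins 7–4.
Elsford vs Holwick: Elsford preferred on 3+1+1 = 5 ballots; Holwick wins 6–5.
Elsford vs Jarrow: 1+1 = 2 for Elsford, 9 for Jarrow — Jarrow by 9–2.
Elsford–Ostley: Elsford 8–3.
Holwick vs Jarrow: 7 to 4, Holwick.
Holwick vs Ostley: 10 to 1, Holwick.
Jarrow vs Ostley: 9 to 2, Jarrow.
No city is winless: Marwick beats Elsford; Elsford beats Ostley; Holwick beats Marwick; Jarrow beats Marwick; Ostley beats Marwick. There is no Condorcet loser.

none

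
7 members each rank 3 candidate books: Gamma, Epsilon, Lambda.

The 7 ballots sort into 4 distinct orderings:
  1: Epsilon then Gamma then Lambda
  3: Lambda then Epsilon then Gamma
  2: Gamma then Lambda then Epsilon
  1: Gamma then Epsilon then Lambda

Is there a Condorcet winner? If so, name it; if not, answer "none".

Head-to-head results (7 members):
Gamma vs Epsilon: Gamma is ranked higher on 2+1 = 3 ballots, Epsilon on 4. Epsilon wins 4–3.
Gamma–Lambda: Gamma 4–3.
Epsilon vs Lambda: Lambda, 5–2.
Each book drops at least one matchup (Gamma loses to Epsilon; Epsilon loses to Lambda; Lambda loses to Gamma); the cycle Gamma → Lambda → Epsilon → Gamma rules out a Condorcet winner.

none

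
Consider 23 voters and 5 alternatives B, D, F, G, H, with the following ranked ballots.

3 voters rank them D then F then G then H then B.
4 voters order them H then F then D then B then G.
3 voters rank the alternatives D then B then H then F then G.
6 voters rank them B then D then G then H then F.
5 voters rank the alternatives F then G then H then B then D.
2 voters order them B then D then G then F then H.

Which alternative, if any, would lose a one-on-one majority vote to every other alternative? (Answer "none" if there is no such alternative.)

none

Pairwise majorities:
B vs D: B is ranked higher on 6+5+2 = 13 ballots, D on 10. B wins 13–10.
B vs F: B is ranked higher on 3+6+2 = 11 ballots, F on 12. F wins 12–11.
B vs G: 15 to 8, B.
B–H: H 12–11.
D vs F: D preferred on 3+3+6+2 = 14 ballots; D wins 14–9.
D vs G: 18 to 5, D.
D–H: D 14–9.
F–G: F 15–8.
F vs H: F is ranked higher on 3+5+2 = 10 ballots, H on 13. H wins 13–10.
G vs H: G wins 16–7.
No alternative is winless: B beats D; D beats F; F beats B; G beats H; H beats B. There is no Condorcet loser.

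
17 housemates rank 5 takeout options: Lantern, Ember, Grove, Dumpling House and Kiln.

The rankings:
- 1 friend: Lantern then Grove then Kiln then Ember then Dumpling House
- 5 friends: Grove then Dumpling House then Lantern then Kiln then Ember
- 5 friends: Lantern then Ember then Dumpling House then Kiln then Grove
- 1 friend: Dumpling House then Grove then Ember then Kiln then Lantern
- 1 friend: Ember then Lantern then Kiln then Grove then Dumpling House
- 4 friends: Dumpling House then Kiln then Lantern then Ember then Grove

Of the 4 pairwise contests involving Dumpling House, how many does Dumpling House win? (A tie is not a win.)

Dumpling House against each rival (17 friends):
Dumpling House vs Lantern: Dumpling House wins 10–7.
Dumpling House vs Ember: Dumpling House wins 10–7.
Dumpling House vs Grove: 10 to 7, Dumpling House.
Dumpling House vs Kiln: Dumpling House is ranked higher on 5+5+1+4 = 15 ballots, Kiln on 2. Dumpling House wins 15–2.
Dumpling House beats Lantern, Ember, Grove, Kiln — 4 pairwise wins.

4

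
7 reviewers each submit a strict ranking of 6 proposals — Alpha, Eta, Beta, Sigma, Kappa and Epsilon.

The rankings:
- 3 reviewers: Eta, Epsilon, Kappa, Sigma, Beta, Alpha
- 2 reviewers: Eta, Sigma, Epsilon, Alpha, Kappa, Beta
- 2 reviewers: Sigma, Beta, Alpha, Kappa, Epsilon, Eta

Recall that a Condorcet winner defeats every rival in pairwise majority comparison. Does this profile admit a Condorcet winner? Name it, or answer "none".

Eta

Pairwise majorities:
Alpha–Eta: Eta 5–2.
Alpha vs Beta: Beta, 5–2.
Alpha–Sigma: Sigma 7–0.
Alpha–Kappa: Alpha 4–3.
Alpha vs Epsilon: Epsilon, 5–2.
Eta vs Beta: Eta wins 5–2.
Eta–Sigma: Eta 5–2.
Eta–Kappa: Eta 5–2.
Eta vs Epsilon: Eta wins 5–2.
Beta–Sigma: Sigma 7–0.
Beta–Kappa: Kappa 5–2.
Beta vs Epsilon: Epsilon wins 5–2.
Sigma vs Kappa: Sigma, 4–3.
Sigma vs Epsilon: Sigma, 4–3.
Kappa vs Epsilon: Epsilon, 5–2.
Only Eta has no losses; Eta is the Condorcet winner.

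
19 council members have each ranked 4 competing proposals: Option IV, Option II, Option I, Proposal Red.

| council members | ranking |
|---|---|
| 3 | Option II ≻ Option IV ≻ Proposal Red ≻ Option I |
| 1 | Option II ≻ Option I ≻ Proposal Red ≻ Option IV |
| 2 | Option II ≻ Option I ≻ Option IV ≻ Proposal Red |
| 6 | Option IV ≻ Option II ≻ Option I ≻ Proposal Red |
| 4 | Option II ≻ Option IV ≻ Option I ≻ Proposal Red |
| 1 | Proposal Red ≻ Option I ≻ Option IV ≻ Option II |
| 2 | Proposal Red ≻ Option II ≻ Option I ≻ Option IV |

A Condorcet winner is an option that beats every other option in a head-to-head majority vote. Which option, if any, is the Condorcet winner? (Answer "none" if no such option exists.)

Option II

Pairwise majorities:
Option IV vs Option II: 6+1 = 7 for Option IV, 12 for Option II — Option II by 12–7.
Option IV vs Option I: 3+6+4 = 13 for Option IV, 6 for Option I — Option IV by 13–6.
Option IV vs Proposal Red: Option IV preferred on 3+2+6+4 = 15 ballots; Option IV wins 15–4.
Option II vs Option I: 18 to 1, Option II.
Option II vs Proposal Red: 16 to 3, Option II.
Option I vs Proposal Red: Option I is ranked higher on 1+2+6+4 = 13 ballots, Proposal Red on 6. Option I wins 13–6.
Option II defeats every rival head-to-head and is the Condorcet winner.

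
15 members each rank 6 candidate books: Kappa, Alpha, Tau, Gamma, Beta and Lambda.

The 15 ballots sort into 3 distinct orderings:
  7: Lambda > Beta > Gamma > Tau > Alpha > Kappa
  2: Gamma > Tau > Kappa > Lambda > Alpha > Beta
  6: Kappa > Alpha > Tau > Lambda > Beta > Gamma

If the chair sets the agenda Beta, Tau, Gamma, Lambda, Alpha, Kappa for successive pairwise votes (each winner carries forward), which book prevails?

Round 1: Beta vs Tau — 7–8, Tau advances.
Round 2: Tau vs Gamma — 6–9, Gamma advances.
Round 3: Gamma vs Lambda — 2–13, Lambda advances.
Round 4: Lambda vs Alpha — 9–6, Lambda advances.
Round 5: Lambda vs Kappa — 7–8, Kappa advances.
The agenda winner is Kappa.

Kappa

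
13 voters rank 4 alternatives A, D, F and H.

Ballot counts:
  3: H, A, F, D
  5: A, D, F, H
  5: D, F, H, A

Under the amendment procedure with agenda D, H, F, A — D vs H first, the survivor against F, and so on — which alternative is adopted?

A

Round 1: D vs H — 10–3, D advances.
Round 2: D vs F — 10–3, D advances.
Round 3: D vs A — 5–8, A advances.
A survives the agenda.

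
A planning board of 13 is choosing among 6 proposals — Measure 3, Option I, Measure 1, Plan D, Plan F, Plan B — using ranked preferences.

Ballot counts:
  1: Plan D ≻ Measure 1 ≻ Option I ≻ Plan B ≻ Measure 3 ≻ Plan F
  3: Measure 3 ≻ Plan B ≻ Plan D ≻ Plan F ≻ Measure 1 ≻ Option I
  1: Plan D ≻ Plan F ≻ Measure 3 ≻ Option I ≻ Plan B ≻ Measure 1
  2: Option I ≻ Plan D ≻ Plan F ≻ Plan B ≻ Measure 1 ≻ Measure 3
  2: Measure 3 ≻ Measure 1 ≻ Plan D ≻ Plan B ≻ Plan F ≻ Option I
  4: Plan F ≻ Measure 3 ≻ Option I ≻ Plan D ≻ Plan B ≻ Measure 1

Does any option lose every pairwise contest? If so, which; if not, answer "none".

Pairwise majorities:
Measure 3 vs Option I: Measure 3 preferred on 3+1+2+4 = 10 ballots; Measure 3 wins 10–3.
Measure 3 vs Measure 1: Measure 3 is ranked higher on 3+1+2+4 = 10 ballots, Measure 1 on 3. Measure 3 wins 10–3.
Measure 3–Plan D: Measure 3 9–4.
Measure 3 vs Plan F: Plan F, 7–6.
Measure 3 vs Plan B: 10 to 3, Measure 3.
Option I vs Measure 1: 7 to 6, Option I.
Option I vs Plan D: Option I is ranked higher on 2+4 = 6 ballots, Plan D on 7. Plan D wins 7–6.
Option I vs Plan F: 3 to 10, Plan F.
Option I vs Plan B: 1+1+2+4 = 8 for Option I, 5 for Plan B — Option I by 8–5.
Measure 1 vs Plan D: 2 for Measure 1, 11 for Plan D — Plan D by 11–2.
Measure 1 vs Plan F: 3 to 10, Plan F.
Measure 1 vs Plan B: 1+2 = 3 for Measure 1, 10 for Plan B — Plan B by 10–3.
Plan D vs Plan F: Plan D is ranked higher on 1+3+1+2+2 = 9 ballots, Plan F on 4. Plan D wins 9–4.
Plan D–Plan B: Plan D 10–3.
Plan F vs Plan B: Plan F, 7–6.
Measure 1 is beaten in every head-to-head and is the Condorcet loser.

Measure 1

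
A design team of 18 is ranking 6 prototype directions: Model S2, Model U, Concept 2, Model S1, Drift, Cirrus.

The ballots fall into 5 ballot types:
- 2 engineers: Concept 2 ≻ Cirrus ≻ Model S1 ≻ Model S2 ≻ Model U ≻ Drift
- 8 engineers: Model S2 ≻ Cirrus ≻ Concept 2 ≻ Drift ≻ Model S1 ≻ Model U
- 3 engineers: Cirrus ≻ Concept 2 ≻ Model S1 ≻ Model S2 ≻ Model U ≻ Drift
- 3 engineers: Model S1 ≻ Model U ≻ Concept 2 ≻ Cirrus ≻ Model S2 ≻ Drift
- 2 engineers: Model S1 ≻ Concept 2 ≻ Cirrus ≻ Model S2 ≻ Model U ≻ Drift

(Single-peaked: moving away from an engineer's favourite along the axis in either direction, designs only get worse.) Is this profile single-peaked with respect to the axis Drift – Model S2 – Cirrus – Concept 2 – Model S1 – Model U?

yes

Axis positions: Drift=1, Model S2=2, Cirrus=3, Concept 2=4, Model S1=5, Model U=6.
Ballot type 1 (peak Concept 2 at position 4): ranking walks positions 4-3-5-2-6-1, expanding outward from the peak — single-peaked.
Ballot type 2 (peak Model S2 at position 2): ranking walks positions 2-3-4-1-5-6, expanding outward from the peak — single-peaked.
Ballot type 3 (peak Cirrus at position 3): ranking walks positions 3-4-5-2-6-1, expanding outward from the peak — single-peaked.
Ballot type 4 (peak Model S1 at position 5): ranking walks positions 5-6-4-3-2-1, expanding outward from the peak — single-peaked.
Ballot type 5 (peak Model S1 at position 5): ranking walks positions 5-4-3-2-6-1, expanding outward from the peak — single-peaked.
Every ranking is single-peaked on this axis.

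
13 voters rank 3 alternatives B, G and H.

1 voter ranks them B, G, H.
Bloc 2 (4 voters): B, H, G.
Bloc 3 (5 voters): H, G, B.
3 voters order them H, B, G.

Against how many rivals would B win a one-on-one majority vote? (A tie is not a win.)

1

B against each rival (13 voters):
B vs G: B is ranked higher on 1+4+3 = 8 ballots, G on 5. B wins 8–5.
B vs H: B preferred on 1+4 = 5 ballots; H wins 8–5.
B beats G; loses to H — 1 pairwise win.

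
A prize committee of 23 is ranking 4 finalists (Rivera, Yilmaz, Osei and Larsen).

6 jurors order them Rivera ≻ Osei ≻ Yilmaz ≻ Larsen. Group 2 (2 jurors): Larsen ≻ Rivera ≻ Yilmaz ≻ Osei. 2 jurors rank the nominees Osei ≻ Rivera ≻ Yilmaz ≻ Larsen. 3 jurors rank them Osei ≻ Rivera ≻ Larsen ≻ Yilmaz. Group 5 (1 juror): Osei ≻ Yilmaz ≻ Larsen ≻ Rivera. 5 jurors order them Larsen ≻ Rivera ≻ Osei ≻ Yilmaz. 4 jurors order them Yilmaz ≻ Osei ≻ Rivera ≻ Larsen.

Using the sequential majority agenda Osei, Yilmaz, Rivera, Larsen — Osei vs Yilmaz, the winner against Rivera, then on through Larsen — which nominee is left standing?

Rivera

Round 1: Osei vs Yilmaz — 17–6, Osei advances.
Round 2: Osei vs Rivera — 10–13, Rivera advances.
Round 3: Rivera vs Larsen — 15–8, Rivera advances.
Rivera survives the agenda.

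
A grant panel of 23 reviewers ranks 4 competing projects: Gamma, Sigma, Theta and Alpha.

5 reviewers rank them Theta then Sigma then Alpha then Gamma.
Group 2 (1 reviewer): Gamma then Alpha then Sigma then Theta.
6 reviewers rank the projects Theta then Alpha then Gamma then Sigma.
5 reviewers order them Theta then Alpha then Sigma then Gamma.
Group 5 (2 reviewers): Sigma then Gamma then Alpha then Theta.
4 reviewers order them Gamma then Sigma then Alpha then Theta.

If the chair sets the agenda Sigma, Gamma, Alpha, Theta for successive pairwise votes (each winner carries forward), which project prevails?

Round 1: Sigma vs Gamma — 12–11, Sigma advances.
Round 2: Sigma vs Alpha — 11–12, Alpha advances.
Round 3: Alpha vs Theta — 7–16, Theta advances.
The agenda winner is Theta.

Theta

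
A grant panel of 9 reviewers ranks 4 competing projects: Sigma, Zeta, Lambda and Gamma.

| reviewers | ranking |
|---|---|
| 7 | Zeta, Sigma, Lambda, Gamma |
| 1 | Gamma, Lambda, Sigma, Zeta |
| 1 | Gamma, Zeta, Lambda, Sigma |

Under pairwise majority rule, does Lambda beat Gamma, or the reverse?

Ballots ranking Lambda above Gamma: 7.
Ballots ranking Gamma above Lambda: 9 − 7 = 2.
Lambda wins the head-to-head 7–2.

Lambda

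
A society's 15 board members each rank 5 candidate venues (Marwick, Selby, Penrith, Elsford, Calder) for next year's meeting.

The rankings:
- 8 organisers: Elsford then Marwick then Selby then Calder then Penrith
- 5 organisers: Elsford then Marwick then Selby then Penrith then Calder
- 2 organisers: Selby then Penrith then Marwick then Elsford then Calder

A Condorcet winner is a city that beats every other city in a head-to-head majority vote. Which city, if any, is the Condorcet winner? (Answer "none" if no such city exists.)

Elsford

Check each pair by majority over 15 ballots:
Marwick vs Selby: Marwick, 13–2.
Marwick vs Penrith: Marwick wins 13–2.
Marwick vs Elsford: Elsford wins 13–2.
Marwick–Calder: Marwick 15–0.
Selby vs Penrith: Selby preferred on 8+5+2 = 15 ballots; Selby wins 15–0.
Selby vs Elsford: 2 for Selby, 13 for Elsford — Elsford by 13–2.
Selby–Calder: Selby 15–0.
Penrith vs Elsford: 2 for Penrith, 13 for Elsford — Elsford by 13–2.
Penrith vs Calder: Calder wins 8–7.
Elsford vs Calder: Elsford wins 15–0.
Elsford wins every pairwise contest, so Elsford is the Condorcet winner.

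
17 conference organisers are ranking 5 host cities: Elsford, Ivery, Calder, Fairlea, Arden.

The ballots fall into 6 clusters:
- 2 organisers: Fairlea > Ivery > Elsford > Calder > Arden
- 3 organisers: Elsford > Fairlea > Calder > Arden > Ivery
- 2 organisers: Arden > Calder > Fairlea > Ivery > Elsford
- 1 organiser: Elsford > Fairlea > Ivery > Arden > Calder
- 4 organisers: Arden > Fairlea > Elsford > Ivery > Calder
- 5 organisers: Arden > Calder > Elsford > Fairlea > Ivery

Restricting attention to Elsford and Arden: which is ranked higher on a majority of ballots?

Arden

Ballots ranking Elsford above Arden: 2 + 3 + 1 = 6.
Ballots ranking Arden above Elsford: 17 − 6 = 11.
Arden wins the head-to-head 11–6.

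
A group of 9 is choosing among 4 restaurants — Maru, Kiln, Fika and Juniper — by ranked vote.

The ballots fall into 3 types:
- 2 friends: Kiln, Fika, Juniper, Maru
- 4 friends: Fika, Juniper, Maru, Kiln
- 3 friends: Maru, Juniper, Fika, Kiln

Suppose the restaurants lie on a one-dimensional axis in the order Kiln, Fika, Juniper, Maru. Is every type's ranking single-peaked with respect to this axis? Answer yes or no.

Axis positions: Kiln=1, Fika=2, Juniper=3, Maru=4.
Type 1 (peak Kiln at position 1): ranking walks positions 1-2-3-4, expanding outward from the peak — single-peaked.
Type 2 (peak Fika at position 2): ranking walks positions 2-3-4-1, expanding outward from the peak — single-peaked.
Type 3 (peak Maru at position 4): ranking walks positions 4-3-2-1, expanding outward from the peak — single-peaked.
Every ranking is single-peaked on this axis.

yes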